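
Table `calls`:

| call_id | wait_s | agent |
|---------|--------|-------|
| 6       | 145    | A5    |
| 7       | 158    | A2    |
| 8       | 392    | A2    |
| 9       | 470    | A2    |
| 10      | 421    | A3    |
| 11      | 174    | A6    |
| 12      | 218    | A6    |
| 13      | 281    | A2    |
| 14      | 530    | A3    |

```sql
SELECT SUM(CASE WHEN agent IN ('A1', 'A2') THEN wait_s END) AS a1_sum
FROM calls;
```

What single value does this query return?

call_id=6: ✗
call_id=7: ✓ → 158
call_id=8: ✓ → 392
call_id=9: ✓ → 470
call_id=10: ✗
call_id=11: ✗
call_id=12: ✗
call_id=13: ✓ → 281
call_id=14: ✗
a1_sum = 158 + 392 + 470 + 281 = 1301

1301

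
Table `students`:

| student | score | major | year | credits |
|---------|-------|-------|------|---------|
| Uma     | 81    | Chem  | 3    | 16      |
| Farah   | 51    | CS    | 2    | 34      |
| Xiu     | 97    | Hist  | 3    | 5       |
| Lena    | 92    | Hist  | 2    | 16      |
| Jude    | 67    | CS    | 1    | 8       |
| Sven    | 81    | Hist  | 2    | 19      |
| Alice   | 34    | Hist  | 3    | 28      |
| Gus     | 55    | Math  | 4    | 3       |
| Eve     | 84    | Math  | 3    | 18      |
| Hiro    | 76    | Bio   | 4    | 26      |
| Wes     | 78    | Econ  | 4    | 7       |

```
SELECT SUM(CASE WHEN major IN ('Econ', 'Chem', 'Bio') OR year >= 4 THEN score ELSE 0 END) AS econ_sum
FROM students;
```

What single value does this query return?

290

student=Uma: ✓ → 81
student=Farah: ✗
student=Xiu: ✗
student=Lena: ✗
student=Jude: ✗
student=Sven: ✗
student=Alice: ✗
student=Gus: ✓ → 55
student=Eve: ✗
student=Hiro: ✓ → 76
student=Wes: ✓ → 78
econ_sum = 81 + 55 + 76 + 78 = 290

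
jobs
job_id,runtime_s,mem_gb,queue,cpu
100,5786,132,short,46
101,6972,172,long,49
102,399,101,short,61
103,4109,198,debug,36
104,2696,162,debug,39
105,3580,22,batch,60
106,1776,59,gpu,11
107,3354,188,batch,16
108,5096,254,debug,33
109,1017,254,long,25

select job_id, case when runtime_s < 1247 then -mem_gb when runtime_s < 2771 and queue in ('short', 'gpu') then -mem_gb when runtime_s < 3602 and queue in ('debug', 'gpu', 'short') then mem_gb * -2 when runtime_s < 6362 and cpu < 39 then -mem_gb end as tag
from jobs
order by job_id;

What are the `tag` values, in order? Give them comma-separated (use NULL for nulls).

NULL, NULL, -101, -198, -324, NULL, -59, -188, -254, -254

job_id=100: (no match → NULL) → NULL
job_id=101: (no match → NULL) → NULL
job_id=102: runtime_s < 1247 → -101
job_id=103: runtime_s < 6362 and cpu < 39 → -198
job_id=104: runtime_s < 3602 and queue in ('debug', 'gpu', 'short') → -324
job_id=105: (no match → NULL) → NULL
job_id=106: runtime_s < 2771 and queue in ('short', 'gpu') → -59
job_id=107: runtime_s < 6362 and cpu < 39 → -188
job_id=108: runtime_s < 6362 and cpu < 39 → -254
job_id=109: runtime_s < 1247 → -254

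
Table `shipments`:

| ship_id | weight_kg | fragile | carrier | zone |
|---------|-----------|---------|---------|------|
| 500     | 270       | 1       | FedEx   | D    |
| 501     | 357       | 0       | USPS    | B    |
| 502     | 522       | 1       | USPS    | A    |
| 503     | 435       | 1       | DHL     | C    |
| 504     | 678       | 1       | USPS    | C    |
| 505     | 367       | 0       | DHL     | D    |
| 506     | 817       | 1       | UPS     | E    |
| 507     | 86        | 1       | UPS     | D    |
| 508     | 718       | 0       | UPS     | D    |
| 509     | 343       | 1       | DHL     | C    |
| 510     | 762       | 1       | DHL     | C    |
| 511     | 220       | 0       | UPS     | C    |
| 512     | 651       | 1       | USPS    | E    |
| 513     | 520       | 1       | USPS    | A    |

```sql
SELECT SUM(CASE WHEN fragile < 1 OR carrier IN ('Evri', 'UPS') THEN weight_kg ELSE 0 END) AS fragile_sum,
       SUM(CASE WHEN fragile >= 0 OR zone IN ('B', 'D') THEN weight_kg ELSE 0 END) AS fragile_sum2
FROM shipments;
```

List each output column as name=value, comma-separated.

[fragile_sum: fragile < 1 OR carrier IN ('Evri', 'UPS')]
ship_id=500: ✗
ship_id=501: ✓ → 357
ship_id=502: ✗
ship_id=503: ✗
ship_id=504: ✗
ship_id=505: ✓ → 367
ship_id=506: ✓ → 817
ship_id=507: ✓ → 86
ship_id=508: ✓ → 718
ship_id=509: ✗
ship_id=510: ✗
ship_id=511: ✓ → 220
ship_id=512: ✗
ship_id=513: ✗
fragile_sum = 357 + 367 + 817 + 86 + 718 + 220 = 2565
—
[fragile_sum2: fragile >= 0 OR zone IN ('B', 'D')]
ship_id=500: ✓ → 270
ship_id=501: ✓ → 357
ship_id=502: ✓ → 522
ship_id=503: ✓ → 435
ship_id=504: ✓ → 678
ship_id=505: ✓ → 367
ship_id=506: ✓ → 817
ship_id=507: ✓ → 86
ship_id=508: ✓ → 718
ship_id=509: ✓ → 343
ship_id=510: ✓ → 762
ship_id=511: ✓ → 220
ship_id=512: ✓ → 651
ship_id=513: ✓ → 520
fragile_sum2 = 270 + 357 + 522 + 435 + 678 + 367 + 817 + 86 + 718 + 343 + 762 + 220 + 651 + 520 = 6746

fragile_sum=2565, fragile_sum2=6746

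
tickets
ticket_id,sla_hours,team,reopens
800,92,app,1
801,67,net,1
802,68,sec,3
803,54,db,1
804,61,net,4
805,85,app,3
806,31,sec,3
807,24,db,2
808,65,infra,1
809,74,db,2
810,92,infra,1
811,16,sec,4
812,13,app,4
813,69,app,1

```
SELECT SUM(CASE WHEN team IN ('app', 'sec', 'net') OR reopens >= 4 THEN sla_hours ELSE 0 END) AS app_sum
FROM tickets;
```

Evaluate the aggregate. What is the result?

502

ticket_id=800: ✓ → 92
ticket_id=801: ✓ → 67
ticket_id=802: ✓ → 68
ticket_id=803: ✗
ticket_id=804: ✓ → 61
ticket_id=805: ✓ → 85
ticket_id=806: ✓ → 31
ticket_id=807: ✗
ticket_id=808: ✗
ticket_id=809: ✗
ticket_id=810: ✗
ticket_id=811: ✓ → 16
ticket_id=812: ✓ → 13
ticket_id=813: ✓ → 69
app_sum = 92 + 67 + 68 + 61 + 85 + 31 + 16 + 13 + 69 = 502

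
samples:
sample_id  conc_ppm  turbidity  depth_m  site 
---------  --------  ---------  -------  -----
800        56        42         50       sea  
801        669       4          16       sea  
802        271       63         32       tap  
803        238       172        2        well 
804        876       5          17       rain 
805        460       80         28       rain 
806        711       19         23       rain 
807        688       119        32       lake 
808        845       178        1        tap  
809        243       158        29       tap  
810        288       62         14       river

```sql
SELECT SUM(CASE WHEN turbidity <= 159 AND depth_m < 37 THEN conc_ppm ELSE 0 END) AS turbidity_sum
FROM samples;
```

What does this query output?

4206

sample_id=800: ✗
sample_id=801: ✓ → 669
sample_id=802: ✓ → 271
sample_id=803: ✗
sample_id=804: ✓ → 876
sample_id=805: ✓ → 460
sample_id=806: ✓ → 711
sample_id=807: ✓ → 688
sample_id=808: ✗
sample_id=809: ✓ → 243
sample_id=810: ✓ → 288
turbidity_sum = 669 + 271 + 876 + 460 + 711 + 688 + 243 + 288 = 4206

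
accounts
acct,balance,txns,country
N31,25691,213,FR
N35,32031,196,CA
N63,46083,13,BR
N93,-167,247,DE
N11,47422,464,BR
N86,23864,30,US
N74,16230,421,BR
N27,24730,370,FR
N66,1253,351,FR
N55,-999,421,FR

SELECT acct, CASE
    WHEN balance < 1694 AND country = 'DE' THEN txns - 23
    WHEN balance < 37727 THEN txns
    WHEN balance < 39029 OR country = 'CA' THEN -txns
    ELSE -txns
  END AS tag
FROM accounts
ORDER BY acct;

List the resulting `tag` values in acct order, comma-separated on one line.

acct=N11: ELSE → -464
acct=N27: balance < 37727 → 370
acct=N31: balance < 37727 → 213
acct=N35: balance < 37727 → 196
acct=N55: balance < 37727 → 421
acct=N63: ELSE → -13
acct=N66: balance < 37727 → 351
acct=N74: balance < 37727 → 421
acct=N86: balance < 37727 → 30
acct=N93: balance < 1694 AND country = 'DE' → 224

-464, 370, 213, 196, 421, -13, 351, 421, 30, 224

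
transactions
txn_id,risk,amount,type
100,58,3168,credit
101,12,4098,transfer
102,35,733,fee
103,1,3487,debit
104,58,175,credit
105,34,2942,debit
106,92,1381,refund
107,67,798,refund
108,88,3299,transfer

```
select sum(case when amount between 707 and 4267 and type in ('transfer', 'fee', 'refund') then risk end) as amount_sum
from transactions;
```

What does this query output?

txn_id=100: ✗
txn_id=101: ✓ → 12
txn_id=102: ✓ → 35
txn_id=103: ✗
txn_id=104: ✗
txn_id=105: ✗
txn_id=106: ✓ → 92
txn_id=107: ✓ → 67
txn_id=108: ✓ → 88
amount_sum = 12 + 35 + 92 + 67 + 88 = 294

294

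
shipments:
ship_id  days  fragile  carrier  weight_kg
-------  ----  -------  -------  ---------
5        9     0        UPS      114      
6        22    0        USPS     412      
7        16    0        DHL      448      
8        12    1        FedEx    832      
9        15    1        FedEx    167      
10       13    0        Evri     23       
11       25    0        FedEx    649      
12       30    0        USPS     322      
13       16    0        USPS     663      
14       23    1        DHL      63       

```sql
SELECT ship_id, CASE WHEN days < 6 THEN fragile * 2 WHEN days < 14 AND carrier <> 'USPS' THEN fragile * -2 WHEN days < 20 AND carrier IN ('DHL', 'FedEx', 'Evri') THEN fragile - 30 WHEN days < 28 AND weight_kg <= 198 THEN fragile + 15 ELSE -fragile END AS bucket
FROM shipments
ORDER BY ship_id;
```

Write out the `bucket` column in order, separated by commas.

0, 0, -30, -2, -29, 0, 0, 0, 0, 16

ship_id=5: days < 14 AND carrier <> 'USPS' → 0
ship_id=6: ELSE → 0
ship_id=7: days < 20 AND carrier IN ('DHL', 'FedEx', 'Evri') → -30
ship_id=8: days < 14 AND carrier <> 'USPS' → -2
ship_id=9: days < 20 AND carrier IN ('DHL', 'FedEx', 'Evri') → -29
ship_id=10: days < 14 AND carrier <> 'USPS' → 0
ship_id=11: ELSE → 0
ship_id=12: ELSE → 0
ship_id=13: ELSE → 0
ship_id=14: days < 28 AND weight_kg <= 198 → 16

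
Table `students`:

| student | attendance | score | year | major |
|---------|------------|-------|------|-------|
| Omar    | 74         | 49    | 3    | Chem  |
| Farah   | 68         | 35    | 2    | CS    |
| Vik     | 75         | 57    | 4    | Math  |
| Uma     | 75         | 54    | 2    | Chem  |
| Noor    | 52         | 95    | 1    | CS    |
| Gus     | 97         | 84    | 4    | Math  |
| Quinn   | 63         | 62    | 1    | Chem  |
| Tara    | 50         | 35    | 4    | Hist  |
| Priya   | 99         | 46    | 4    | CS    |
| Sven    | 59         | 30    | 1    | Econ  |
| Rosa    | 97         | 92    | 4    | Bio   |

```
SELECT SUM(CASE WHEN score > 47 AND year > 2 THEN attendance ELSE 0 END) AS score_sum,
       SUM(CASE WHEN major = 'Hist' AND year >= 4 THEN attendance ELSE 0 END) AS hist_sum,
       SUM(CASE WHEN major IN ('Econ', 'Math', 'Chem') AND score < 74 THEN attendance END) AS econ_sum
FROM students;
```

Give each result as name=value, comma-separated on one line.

score_sum=343, hist_sum=50, econ_sum=346

[score_sum: score > 47 AND year > 2]
student=Omar: ✓ → 74
student=Farah: ✗
student=Vik: ✓ → 75
student=Uma: ✗
student=Noor: ✗
student=Gus: ✓ → 97
student=Quinn: ✗
student=Tara: ✗
student=Priya: ✗
student=Sven: ✗
student=Rosa: ✓ → 97
score_sum = 74 + 75 + 97 + 97 = 343
—
[hist_sum: major = 'Hist' AND year >= 4]
student=Omar: ✗
student=Farah: ✗
student=Vik: ✗
student=Uma: ✗
student=Noor: ✗
student=Gus: ✗
student=Quinn: ✗
student=Tara: ✓ → 50
student=Priya: ✗
student=Sven: ✗
student=Rosa: ✗
hist_sum = 50
—
[econ_sum: major IN ('Econ', 'Math', 'Chem') AND score < 74]
student=Omar: ✓ → 74
student=Farah: ✗
student=Vik: ✓ → 75
student=Uma: ✓ → 75
student=Noor: ✗
student=Gus: ✗
student=Quinn: ✓ → 63
student=Tara: ✗
student=Priya: ✗
student=Sven: ✓ → 59
student=Rosa: ✗
econ_sum = 74 + 75 + 75 + 63 + 59 = 346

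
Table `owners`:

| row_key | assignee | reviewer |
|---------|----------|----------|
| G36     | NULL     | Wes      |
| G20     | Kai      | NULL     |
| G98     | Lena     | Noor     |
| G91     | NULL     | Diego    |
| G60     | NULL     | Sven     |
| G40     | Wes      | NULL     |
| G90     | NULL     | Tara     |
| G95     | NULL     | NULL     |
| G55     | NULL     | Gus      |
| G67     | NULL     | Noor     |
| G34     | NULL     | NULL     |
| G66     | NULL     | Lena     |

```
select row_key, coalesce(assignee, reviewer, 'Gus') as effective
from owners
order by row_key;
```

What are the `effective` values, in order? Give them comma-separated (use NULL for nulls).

row_key=G20: assignee=Kai → Kai
row_key=G34: assignee=NULL, reviewer=NULL, → literal Gus → Gus
row_key=G36: assignee=NULL, reviewer=Wes → Wes
row_key=G40: assignee=Wes → Wes
row_key=G55: assignee=NULL, reviewer=Gus → Gus
row_key=G60: assignee=NULL, reviewer=Sven → Sven
row_key=G66: assignee=NULL, reviewer=Lena → Lena
row_key=G67: assignee=NULL, reviewer=Noor → Noor
row_key=G90: assignee=NULL, reviewer=Tara → Tara
row_key=G91: assignee=NULL, reviewer=Diego → Diego
row_key=G95: assignee=NULL, reviewer=NULL, → literal Gus → Gus
row_key=G98: assignee=Lena → Lena

Kai, Gus, Wes, Wes, Gus, Sven, Lena, Noor, Tara, Diego, Gus, Lena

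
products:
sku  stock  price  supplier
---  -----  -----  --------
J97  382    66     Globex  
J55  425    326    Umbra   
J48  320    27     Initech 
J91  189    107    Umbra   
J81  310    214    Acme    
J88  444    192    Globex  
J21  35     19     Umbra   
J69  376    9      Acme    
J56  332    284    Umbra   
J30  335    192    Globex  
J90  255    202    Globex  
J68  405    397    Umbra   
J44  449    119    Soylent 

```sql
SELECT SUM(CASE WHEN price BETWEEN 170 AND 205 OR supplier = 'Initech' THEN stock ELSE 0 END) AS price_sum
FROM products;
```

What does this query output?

1354

sku=J97: ✗
sku=J55: ✗
sku=J48: ✓ → 320
sku=J91: ✗
sku=J81: ✗
sku=J88: ✓ → 444
sku=J21: ✗
sku=J69: ✗
sku=J56: ✗
sku=J30: ✓ → 335
sku=J90: ✓ → 255
sku=J68: ✗
sku=J44: ✗
price_sum = 320 + 444 + 335 + 255 = 1354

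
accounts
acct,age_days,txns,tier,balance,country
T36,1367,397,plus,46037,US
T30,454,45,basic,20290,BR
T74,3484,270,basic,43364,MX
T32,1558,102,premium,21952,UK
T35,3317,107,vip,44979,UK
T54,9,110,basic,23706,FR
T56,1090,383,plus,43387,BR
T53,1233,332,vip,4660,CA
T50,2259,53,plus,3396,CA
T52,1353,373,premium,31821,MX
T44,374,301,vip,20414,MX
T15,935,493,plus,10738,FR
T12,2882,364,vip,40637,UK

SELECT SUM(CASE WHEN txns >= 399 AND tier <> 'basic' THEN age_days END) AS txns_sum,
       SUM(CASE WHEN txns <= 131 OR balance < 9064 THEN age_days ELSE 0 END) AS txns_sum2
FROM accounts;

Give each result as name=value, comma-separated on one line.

[txns_sum: txns >= 399 AND tier <> 'basic']
acct=T36: ✗
acct=T30: ✗
acct=T74: ✗
acct=T32: ✗
acct=T35: ✗
acct=T54: ✗
acct=T56: ✗
acct=T53: ✗
acct=T50: ✗
acct=T52: ✗
acct=T44: ✗
acct=T15: ✓ → 935
acct=T12: ✗
txns_sum = 935
—
[txns_sum2: txns <= 131 OR balance < 9064]
acct=T36: ✗
acct=T30: ✓ → 454
acct=T74: ✗
acct=T32: ✓ → 1558
acct=T35: ✓ → 3317
acct=T54: ✓ → 9
acct=T56: ✗
acct=T53: ✓ → 1233
acct=T50: ✓ → 2259
acct=T52: ✗
acct=T44: ✗
acct=T15: ✗
acct=T12: ✗
txns_sum2 = 454 + 1558 + 3317 + 9 + 1233 + 2259 = 8830

txns_sum=935, txns_sum2=8830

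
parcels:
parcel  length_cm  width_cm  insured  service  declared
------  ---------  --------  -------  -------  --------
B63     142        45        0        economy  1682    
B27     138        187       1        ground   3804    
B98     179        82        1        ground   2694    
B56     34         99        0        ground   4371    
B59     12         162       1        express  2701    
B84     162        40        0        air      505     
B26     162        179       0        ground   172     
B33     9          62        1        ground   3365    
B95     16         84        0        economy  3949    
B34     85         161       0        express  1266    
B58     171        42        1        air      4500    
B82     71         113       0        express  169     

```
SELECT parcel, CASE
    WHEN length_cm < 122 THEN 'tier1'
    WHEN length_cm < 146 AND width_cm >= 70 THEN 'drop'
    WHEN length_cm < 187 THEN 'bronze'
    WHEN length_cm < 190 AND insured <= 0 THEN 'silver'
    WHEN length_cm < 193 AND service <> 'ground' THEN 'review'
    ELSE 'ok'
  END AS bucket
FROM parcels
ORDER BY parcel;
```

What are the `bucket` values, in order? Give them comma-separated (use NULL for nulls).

parcel=B26: length_cm < 187 → bronze
parcel=B27: length_cm < 146 AND width_cm >= 70 → drop
parcel=B33: length_cm < 122 → tier1
parcel=B34: length_cm < 122 → tier1
parcel=B56: length_cm < 122 → tier1
parcel=B58: length_cm < 187 → bronze
parcel=B59: length_cm < 122 → tier1
parcel=B63: length_cm < 187 → bronze
parcel=B82: length_cm < 122 → tier1
parcel=B84: length_cm < 187 → bronze
parcel=B95: length_cm < 122 → tier1
parcel=B98: length_cm < 187 → bronze

bronze, drop, tier1, tier1, tier1, bronze, tier1, bronze, tier1, bronze, tier1, bronze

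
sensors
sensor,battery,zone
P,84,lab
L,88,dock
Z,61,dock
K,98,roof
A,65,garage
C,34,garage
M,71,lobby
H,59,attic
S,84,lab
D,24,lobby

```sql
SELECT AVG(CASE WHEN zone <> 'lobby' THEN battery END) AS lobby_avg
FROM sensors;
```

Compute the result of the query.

sensor=P: ✓ → 84
sensor=L: ✓ → 88
sensor=Z: ✓ → 61
sensor=K: ✓ → 98
sensor=A: ✓ → 65
sensor=C: ✓ → 34
sensor=M: ✗
sensor=H: ✓ → 59
sensor=S: ✓ → 84
sensor=D: ✗
lobby_avg = (84 + 88 + 61 + 98 + 65 + 34 + 59 + 84) / 8 = 71.625

71.625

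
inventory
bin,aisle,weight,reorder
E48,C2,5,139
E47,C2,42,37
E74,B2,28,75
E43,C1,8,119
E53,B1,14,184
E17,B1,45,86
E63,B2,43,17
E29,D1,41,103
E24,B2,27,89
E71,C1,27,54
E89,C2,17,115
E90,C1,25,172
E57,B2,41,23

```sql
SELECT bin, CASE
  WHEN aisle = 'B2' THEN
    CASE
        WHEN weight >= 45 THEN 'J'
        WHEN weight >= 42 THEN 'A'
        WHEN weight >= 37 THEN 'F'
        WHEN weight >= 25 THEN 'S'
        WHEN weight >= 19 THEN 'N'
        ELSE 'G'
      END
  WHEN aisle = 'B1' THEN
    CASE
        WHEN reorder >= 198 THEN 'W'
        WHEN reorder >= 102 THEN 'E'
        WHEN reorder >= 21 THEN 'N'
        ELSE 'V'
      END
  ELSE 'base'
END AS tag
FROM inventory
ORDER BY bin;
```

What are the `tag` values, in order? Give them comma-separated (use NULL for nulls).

bin=E17: aisle='B1' → inner[reorder >= 21] → N
bin=E24: aisle='B2' → inner[weight >= 25] → S
bin=E29: aisle='D1' → outer ELSE → base
bin=E43: aisle='C1' → outer ELSE → base
bin=E47: aisle='C2' → outer ELSE → base
bin=E48: aisle='C2' → outer ELSE → base
bin=E53: aisle='B1' → inner[reorder >= 102] → E
bin=E57: aisle='B2' → inner[weight >= 37] → F
bin=E63: aisle='B2' → inner[weight >= 42] → A
bin=E71: aisle='C1' → outer ELSE → base
bin=E74: aisle='B2' → inner[weight >= 25] → S
bin=E89: aisle='C2' → outer ELSE → base
bin=E90: aisle='C1' → outer ELSE → base

N, S, base, base, base, base, E, F, A, base, S, base, base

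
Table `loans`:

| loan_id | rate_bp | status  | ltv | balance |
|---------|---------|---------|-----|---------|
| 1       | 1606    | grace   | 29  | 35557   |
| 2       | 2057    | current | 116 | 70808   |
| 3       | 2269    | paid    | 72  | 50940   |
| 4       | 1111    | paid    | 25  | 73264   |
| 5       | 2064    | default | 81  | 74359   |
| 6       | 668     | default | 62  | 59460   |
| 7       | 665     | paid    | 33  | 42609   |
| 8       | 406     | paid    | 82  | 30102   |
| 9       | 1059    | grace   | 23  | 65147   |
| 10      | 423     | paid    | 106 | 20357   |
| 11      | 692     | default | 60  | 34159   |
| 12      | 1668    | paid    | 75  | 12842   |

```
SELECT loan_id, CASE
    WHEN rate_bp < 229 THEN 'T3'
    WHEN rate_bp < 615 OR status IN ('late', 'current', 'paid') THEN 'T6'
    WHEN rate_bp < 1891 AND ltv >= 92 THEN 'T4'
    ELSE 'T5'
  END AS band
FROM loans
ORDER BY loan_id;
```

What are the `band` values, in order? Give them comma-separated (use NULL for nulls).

T5, T6, T6, T6, T5, T5, T6, T6, T5, T6, T5, T6

loan_id=1: ELSE → T5
loan_id=2: rate_bp < 615 OR status IN ('late', 'current', 'paid') → T6
loan_id=3: rate_bp < 615 OR status IN ('late', 'current', 'paid') → T6
loan_id=4: rate_bp < 615 OR status IN ('late', 'current', 'paid') → T6
loan_id=5: ELSE → T5
loan_id=6: ELSE → T5
loan_id=7: rate_bp < 615 OR status IN ('late', 'current', 'paid') → T6
loan_id=8: rate_bp < 615 OR status IN ('late', 'current', 'paid') → T6
loan_id=9: ELSE → T5
loan_id=10: rate_bp < 615 OR status IN ('late', 'current', 'paid') → T6
loan_id=11: ELSE → T5
loan_id=12: rate_bp < 615 OR status IN ('late', 'current', 'paid') → T6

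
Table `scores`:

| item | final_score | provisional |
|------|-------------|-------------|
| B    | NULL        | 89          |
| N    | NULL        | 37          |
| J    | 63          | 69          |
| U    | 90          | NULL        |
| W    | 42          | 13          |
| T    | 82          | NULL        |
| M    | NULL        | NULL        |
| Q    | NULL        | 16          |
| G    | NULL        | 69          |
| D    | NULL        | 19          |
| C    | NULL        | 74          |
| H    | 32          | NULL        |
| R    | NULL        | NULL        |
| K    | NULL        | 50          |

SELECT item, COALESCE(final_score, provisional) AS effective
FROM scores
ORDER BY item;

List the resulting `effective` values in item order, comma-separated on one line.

item=B: final_score=NULL, provisional=89 → 89
item=C: final_score=NULL, provisional=74 → 74
item=D: final_score=NULL, provisional=19 → 19
item=G: final_score=NULL, provisional=69 → 69
item=H: final_score=32 → 32
item=J: final_score=63 → 63
item=K: final_score=NULL, provisional=50 → 50
item=M: final_score=NULL, provisional=NULL (all NULL) → NULL
item=N: final_score=NULL, provisional=37 → 37
item=Q: final_score=NULL, provisional=16 → 16
item=R: final_score=NULL, provisional=NULL (all NULL) → NULL
item=T: final_score=82 → 82
item=U: final_score=90 → 90
item=W: final_score=42 → 42

89, 74, 19, 69, 32, 63, 50, NULL, 37, 16, NULL, 82, 90, 42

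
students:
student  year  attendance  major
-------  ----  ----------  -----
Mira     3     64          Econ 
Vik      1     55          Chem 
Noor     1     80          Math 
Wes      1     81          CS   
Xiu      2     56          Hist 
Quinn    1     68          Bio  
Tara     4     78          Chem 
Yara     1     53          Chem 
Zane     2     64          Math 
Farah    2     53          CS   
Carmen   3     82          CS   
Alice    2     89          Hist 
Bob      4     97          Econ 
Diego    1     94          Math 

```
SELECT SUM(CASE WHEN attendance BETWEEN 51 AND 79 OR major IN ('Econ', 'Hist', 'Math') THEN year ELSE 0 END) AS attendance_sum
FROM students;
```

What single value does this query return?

24

student=Mira: ✓ → 3
student=Vik: ✓ → 1
student=Noor: ✓ → 1
student=Wes: ✗
student=Xiu: ✓ → 2
student=Quinn: ✓ → 1
student=Tara: ✓ → 4
student=Yara: ✓ → 1
student=Zane: ✓ → 2
student=Farah: ✓ → 2
student=Carmen: ✗
student=Alice: ✓ → 2
student=Bob: ✓ → 4
student=Diego: ✓ → 1
attendance_sum = 3 + 1 + 1 + 2 + 1 + 4 + 1 + 2 + 2 + 2 + 4 + 1 = 24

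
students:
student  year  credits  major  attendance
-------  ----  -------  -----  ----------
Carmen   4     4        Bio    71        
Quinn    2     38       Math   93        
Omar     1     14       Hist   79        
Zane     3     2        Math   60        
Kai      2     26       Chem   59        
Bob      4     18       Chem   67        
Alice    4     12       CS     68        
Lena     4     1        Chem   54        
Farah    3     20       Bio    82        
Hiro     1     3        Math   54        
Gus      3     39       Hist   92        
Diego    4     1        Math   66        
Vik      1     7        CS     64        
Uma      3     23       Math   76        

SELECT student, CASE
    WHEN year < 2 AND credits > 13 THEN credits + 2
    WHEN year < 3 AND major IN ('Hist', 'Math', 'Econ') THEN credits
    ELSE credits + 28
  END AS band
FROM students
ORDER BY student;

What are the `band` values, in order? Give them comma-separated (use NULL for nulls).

student=Alice: ELSE → 40
student=Bob: ELSE → 46
student=Carmen: ELSE → 32
student=Diego: ELSE → 29
student=Farah: ELSE → 48
student=Gus: ELSE → 67
student=Hiro: year < 3 AND major IN ('Hist', 'Math', 'Econ') → 3
student=Kai: ELSE → 54
student=Lena: ELSE → 29
student=Omar: year < 2 AND credits > 13 → 16
student=Quinn: year < 3 AND major IN ('Hist', 'Math', 'Econ') → 38
student=Uma: ELSE → 51
student=Vik: ELSE → 35
student=Zane: ELSE → 30

40, 46, 32, 29, 48, 67, 3, 54, 29, 16, 38, 51, 35, 30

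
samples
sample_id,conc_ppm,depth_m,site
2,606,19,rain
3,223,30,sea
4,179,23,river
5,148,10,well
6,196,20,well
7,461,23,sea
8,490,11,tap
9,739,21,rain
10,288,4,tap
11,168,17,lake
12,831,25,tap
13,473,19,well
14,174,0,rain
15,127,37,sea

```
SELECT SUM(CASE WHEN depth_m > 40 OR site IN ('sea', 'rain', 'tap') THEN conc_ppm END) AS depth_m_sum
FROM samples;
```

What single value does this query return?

sample_id=2: ✓ → 606
sample_id=3: ✓ → 223
sample_id=4: ✗
sample_id=5: ✗
sample_id=6: ✗
sample_id=7: ✓ → 461
sample_id=8: ✓ → 490
sample_id=9: ✓ → 739
sample_id=10: ✓ → 288
sample_id=11: ✗
sample_id=12: ✓ → 831
sample_id=13: ✗
sample_id=14: ✓ → 174
sample_id=15: ✓ → 127
depth_m_sum = 606 + 223 + 461 + 490 + 739 + 288 + 831 + 174 + 127 = 3939

3939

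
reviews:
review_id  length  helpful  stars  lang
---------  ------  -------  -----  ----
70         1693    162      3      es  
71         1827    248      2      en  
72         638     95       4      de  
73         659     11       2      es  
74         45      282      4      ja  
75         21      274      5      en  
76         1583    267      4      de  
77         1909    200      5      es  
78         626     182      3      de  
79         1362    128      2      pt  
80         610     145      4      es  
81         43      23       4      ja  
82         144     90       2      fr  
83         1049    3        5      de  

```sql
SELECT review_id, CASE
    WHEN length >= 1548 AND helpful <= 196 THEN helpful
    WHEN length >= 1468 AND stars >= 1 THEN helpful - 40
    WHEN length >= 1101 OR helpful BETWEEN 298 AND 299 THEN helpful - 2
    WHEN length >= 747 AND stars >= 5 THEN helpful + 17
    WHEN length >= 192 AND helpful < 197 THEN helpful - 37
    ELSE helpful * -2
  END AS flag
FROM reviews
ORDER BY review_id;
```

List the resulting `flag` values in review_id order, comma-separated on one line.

162, 208, 58, -26, -564, -548, 227, 160, 145, 126, 108, -46, -180, 20

review_id=70: length >= 1548 AND helpful <= 196 → 162
review_id=71: length >= 1468 AND stars >= 1 → 208
review_id=72: length >= 192 AND helpful < 197 → 58
review_id=73: length >= 192 AND helpful < 197 → -26
review_id=74: ELSE → -564
review_id=75: ELSE → -548
review_id=76: length >= 1468 AND stars >= 1 → 227
review_id=77: length >= 1468 AND stars >= 1 → 160
review_id=78: length >= 192 AND helpful < 197 → 145
review_id=79: length >= 1101 OR helpful BETWEEN 298 AND 299 → 126
review_id=80: length >= 192 AND helpful < 197 → 108
review_id=81: ELSE → -46
review_id=82: ELSE → -180
review_id=83: length >= 747 AND stars >= 5 → 20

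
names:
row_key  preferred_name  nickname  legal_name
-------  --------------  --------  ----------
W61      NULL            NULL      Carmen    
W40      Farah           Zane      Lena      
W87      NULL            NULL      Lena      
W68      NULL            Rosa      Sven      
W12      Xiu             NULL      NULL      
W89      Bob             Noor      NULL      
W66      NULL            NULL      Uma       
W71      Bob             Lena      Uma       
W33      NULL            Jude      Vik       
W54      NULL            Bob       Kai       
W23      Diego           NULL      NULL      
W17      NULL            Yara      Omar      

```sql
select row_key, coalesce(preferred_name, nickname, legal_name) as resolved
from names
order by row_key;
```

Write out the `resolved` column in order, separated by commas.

Xiu, Yara, Diego, Jude, Farah, Bob, Carmen, Uma, Rosa, Bob, Lena, Bob

row_key=W12: preferred_name=Xiu → Xiu
row_key=W17: preferred_name=NULL, nickname=Yara → Yara
row_key=W23: preferred_name=Diego → Diego
row_key=W33: preferred_name=NULL, nickname=Jude → Jude
row_key=W40: preferred_name=Farah → Farah
row_key=W54: preferred_name=NULL, nickname=Bob → Bob
row_key=W61: preferred_name=NULL, nickname=NULL, legal_name=Carmen → Carmen
row_key=W66: preferred_name=NULL, nickname=NULL, legal_name=Uma → Uma
row_key=W68: preferred_name=NULL, nickname=Rosa → Rosa
row_key=W71: preferred_name=Bob → Bob
row_key=W87: preferred_name=NULL, nickname=NULL, legal_name=Lena → Lena
row_key=W89: preferred_name=Bob → Bob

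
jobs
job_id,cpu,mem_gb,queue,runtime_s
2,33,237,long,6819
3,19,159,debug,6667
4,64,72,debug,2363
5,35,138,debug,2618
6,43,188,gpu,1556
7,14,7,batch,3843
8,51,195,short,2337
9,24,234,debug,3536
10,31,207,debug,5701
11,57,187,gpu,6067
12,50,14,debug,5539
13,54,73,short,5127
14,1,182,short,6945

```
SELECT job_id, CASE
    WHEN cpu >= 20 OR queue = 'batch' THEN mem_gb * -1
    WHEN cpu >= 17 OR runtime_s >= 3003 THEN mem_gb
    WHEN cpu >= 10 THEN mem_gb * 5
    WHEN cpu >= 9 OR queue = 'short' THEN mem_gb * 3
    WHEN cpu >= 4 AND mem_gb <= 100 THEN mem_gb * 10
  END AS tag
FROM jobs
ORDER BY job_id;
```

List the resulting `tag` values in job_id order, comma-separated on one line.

-237, 159, -72, -138, -188, -7, -195, -234, -207, -187, -14, -73, 182

job_id=2: cpu >= 20 OR queue = 'batch' → -237
job_id=3: cpu >= 17 OR runtime_s >= 3003 → 159
job_id=4: cpu >= 20 OR queue = 'batch' → -72
job_id=5: cpu >= 20 OR queue = 'batch' → -138
job_id=6: cpu >= 20 OR queue = 'batch' → -188
job_id=7: cpu >= 20 OR queue = 'batch' → -7
job_id=8: cpu >= 20 OR queue = 'batch' → -195
job_id=9: cpu >= 20 OR queue = 'batch' → -234
job_id=10: cpu >= 20 OR queue = 'batch' → -207
job_id=11: cpu >= 20 OR queue = 'batch' → -187
job_id=12: cpu >= 20 OR queue = 'batch' → -14
job_id=13: cpu >= 20 OR queue = 'batch' → -73
job_id=14: cpu >= 17 OR runtime_s >= 3003 → 182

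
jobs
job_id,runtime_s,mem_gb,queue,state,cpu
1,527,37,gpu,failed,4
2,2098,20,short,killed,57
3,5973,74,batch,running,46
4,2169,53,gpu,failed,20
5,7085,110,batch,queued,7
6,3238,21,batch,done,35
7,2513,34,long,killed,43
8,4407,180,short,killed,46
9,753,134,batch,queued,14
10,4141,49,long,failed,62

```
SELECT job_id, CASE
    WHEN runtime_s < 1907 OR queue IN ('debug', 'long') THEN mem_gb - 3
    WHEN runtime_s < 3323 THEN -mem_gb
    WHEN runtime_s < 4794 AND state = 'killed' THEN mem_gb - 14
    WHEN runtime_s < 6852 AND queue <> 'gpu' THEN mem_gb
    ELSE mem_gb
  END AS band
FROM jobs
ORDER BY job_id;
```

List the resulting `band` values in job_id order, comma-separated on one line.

job_id=1: runtime_s < 1907 OR queue IN ('debug', 'long') → 34
job_id=2: runtime_s < 3323 → -20
job_id=3: runtime_s < 6852 AND queue <> 'gpu' → 74
job_id=4: runtime_s < 3323 → -53
job_id=5: ELSE → 110
job_id=6: runtime_s < 3323 → -21
job_id=7: runtime_s < 1907 OR queue IN ('debug', 'long') → 31
job_id=8: runtime_s < 4794 AND state = 'killed' → 166
job_id=9: runtime_s < 1907 OR queue IN ('debug', 'long') → 131
job_id=10: runtime_s < 1907 OR queue IN ('debug', 'long') → 46

34, -20, 74, -53, 110, -21, 31, 166, 131, 46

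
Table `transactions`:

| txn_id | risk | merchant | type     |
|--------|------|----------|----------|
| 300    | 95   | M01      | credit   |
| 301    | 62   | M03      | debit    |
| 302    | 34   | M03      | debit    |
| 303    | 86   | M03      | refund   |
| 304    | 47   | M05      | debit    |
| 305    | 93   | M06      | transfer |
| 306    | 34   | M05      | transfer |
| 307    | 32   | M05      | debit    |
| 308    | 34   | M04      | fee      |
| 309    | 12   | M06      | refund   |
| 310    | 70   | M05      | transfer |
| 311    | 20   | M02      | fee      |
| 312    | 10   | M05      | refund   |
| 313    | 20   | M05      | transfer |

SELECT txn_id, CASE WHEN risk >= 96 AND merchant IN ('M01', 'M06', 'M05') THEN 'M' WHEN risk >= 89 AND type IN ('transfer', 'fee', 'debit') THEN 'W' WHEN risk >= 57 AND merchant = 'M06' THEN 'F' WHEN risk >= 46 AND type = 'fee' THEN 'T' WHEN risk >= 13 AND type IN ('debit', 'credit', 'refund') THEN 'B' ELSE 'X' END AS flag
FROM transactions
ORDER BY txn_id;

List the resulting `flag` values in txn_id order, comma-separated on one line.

B, B, B, B, B, W, X, B, X, X, X, X, X, X

txn_id=300: risk >= 13 AND type IN ('debit', 'credit', 'refund') → B
txn_id=301: risk >= 13 AND type IN ('debit', 'credit', 'refund') → B
txn_id=302: risk >= 13 AND type IN ('debit', 'credit', 'refund') → B
txn_id=303: risk >= 13 AND type IN ('debit', 'credit', 'refund') → B
txn_id=304: risk >= 13 AND type IN ('debit', 'credit', 'refund') → B
txn_id=305: risk >= 89 AND type IN ('transfer', 'fee', 'debit') → W
txn_id=306: ELSE → X
txn_id=307: risk >= 13 AND type IN ('debit', 'credit', 'refund') → B
txn_id=308: ELSE → X
txn_id=309: ELSE → X
txn_id=310: ELSE → X
txn_id=311: ELSE → X
txn_id=312: ELSE → X
txn_id=313: ELSE → X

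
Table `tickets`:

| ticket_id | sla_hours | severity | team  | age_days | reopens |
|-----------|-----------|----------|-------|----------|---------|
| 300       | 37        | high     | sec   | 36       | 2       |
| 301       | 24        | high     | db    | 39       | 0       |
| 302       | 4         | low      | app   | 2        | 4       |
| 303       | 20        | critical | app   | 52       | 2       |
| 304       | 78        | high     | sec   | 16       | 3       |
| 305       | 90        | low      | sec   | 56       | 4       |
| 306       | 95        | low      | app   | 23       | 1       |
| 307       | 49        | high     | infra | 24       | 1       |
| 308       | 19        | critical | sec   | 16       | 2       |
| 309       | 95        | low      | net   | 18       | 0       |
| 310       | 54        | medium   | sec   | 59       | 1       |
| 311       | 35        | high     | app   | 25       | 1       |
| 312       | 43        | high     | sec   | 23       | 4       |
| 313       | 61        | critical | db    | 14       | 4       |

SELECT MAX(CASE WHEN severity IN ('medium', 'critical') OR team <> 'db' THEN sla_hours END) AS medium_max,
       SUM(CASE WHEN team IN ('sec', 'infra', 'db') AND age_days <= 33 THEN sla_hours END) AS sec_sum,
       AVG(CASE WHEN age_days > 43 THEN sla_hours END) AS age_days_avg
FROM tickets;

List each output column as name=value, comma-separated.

medium_max=95, sec_sum=250, age_days_avg=54.6666666667

[medium_max: severity IN ('medium', 'critical') OR team <> 'db']
ticket_id=300: ✓ → 37
ticket_id=301: ✗
ticket_id=302: ✓ → 4
ticket_id=303: ✓ → 20
ticket_id=304: ✓ → 78
ticket_id=305: ✓ → 90
ticket_id=306: ✓ → 95
ticket_id=307: ✓ → 49
ticket_id=308: ✓ → 19
ticket_id=309: ✓ → 95
ticket_id=310: ✓ → 54
ticket_id=311: ✓ → 35
ticket_id=312: ✓ → 43
ticket_id=313: ✓ → 61
medium_max = MAX(37, 4, 20, 78, 90, 95, 49, 19, 95, 54, 35, 43, 61) = 95
—
[sec_sum: team IN ('sec', 'infra', 'db') AND age_days <= 33]
ticket_id=300: ✗
ticket_id=301: ✗
ticket_id=302: ✗
ticket_id=303: ✗
ticket_id=304: ✓ → 78
ticket_id=305: ✗
ticket_id=306: ✗
ticket_id=307: ✓ → 49
ticket_id=308: ✓ → 19
ticket_id=309: ✗
ticket_id=310: ✗
ticket_id=311: ✗
ticket_id=312: ✓ → 43
ticket_id=313: ✓ → 61
sec_sum = 78 + 49 + 19 + 43 + 61 = 250
—
[age_days_avg: age_days > 43]
ticket_id=300: ✗
ticket_id=301: ✗
ticket_id=302: ✗
ticket_id=303: ✓ → 20
ticket_id=304: ✗
ticket_id=305: ✓ → 90
ticket_id=306: ✗
ticket_id=307: ✗
ticket_id=308: ✗
ticket_id=309: ✗
ticket_id=310: ✓ → 54
ticket_id=311: ✗
ticket_id=312: ✗
ticket_id=313: ✗
age_days_avg = (20 + 90 + 54) / 3 = 54.6666666667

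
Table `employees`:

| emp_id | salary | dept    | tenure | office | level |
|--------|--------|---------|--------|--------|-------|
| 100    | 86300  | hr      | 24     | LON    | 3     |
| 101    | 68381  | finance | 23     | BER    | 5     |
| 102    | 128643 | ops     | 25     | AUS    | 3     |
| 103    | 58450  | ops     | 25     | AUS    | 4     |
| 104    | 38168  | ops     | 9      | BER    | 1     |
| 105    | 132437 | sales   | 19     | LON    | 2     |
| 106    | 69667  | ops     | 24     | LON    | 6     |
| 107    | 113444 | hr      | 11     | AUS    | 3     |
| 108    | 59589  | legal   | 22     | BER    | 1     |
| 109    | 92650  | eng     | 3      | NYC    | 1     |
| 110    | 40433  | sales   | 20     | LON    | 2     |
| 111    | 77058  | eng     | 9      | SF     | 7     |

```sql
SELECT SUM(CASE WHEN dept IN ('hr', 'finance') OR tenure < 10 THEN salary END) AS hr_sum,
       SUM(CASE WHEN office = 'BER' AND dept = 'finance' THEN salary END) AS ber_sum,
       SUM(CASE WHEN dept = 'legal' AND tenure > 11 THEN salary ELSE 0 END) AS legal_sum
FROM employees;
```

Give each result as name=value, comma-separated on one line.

hr_sum=476001, ber_sum=68381, legal_sum=59589

[hr_sum: dept IN ('hr', 'finance') OR tenure < 10]
emp_id=100: ✓ → 86300
emp_id=101: ✓ → 68381
emp_id=102: ✗
emp_id=103: ✗
emp_id=104: ✓ → 38168
emp_id=105: ✗
emp_id=106: ✗
emp_id=107: ✓ → 113444
emp_id=108: ✗
emp_id=109: ✓ → 92650
emp_id=110: ✗
emp_id=111: ✓ → 77058
hr_sum = 86300 + 68381 + 38168 + 113444 + 92650 + 77058 = 476001
—
[ber_sum: office = 'BER' AND dept = 'finance']
emp_id=100: ✗
emp_id=101: ✓ → 68381
emp_id=102: ✗
emp_id=103: ✗
emp_id=104: ✗
emp_id=105: ✗
emp_id=106: ✗
emp_id=107: ✗
emp_id=108: ✗
emp_id=109: ✗
emp_id=110: ✗
emp_id=111: ✗
ber_sum = 68381
—
[legal_sum: dept = 'legal' AND tenure > 11]
emp_id=100: ✗
emp_id=101: ✗
emp_id=102: ✗
emp_id=103: ✗
emp_id=104: ✗
emp_id=105: ✗
emp_id=106: ✗
emp_id=107: ✗
emp_id=108: ✓ → 59589
emp_id=109: ✗
emp_id=110: ✗
emp_id=111: ✗
legal_sum = 59589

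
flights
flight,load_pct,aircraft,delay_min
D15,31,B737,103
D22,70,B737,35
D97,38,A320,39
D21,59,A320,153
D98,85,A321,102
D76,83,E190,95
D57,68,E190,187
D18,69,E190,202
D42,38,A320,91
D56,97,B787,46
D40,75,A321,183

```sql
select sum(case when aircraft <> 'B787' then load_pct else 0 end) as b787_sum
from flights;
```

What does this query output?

616

flight=D15: ✓ → 31
flight=D22: ✓ → 70
flight=D97: ✓ → 38
flight=D21: ✓ → 59
flight=D98: ✓ → 85
flight=D76: ✓ → 83
flight=D57: ✓ → 68
flight=D18: ✓ → 69
flight=D42: ✓ → 38
flight=D56: ✗
flight=D40: ✓ → 75
b787_sum = 31 + 70 + 38 + 59 + 85 + 83 + 68 + 69 + 38 + 75 = 616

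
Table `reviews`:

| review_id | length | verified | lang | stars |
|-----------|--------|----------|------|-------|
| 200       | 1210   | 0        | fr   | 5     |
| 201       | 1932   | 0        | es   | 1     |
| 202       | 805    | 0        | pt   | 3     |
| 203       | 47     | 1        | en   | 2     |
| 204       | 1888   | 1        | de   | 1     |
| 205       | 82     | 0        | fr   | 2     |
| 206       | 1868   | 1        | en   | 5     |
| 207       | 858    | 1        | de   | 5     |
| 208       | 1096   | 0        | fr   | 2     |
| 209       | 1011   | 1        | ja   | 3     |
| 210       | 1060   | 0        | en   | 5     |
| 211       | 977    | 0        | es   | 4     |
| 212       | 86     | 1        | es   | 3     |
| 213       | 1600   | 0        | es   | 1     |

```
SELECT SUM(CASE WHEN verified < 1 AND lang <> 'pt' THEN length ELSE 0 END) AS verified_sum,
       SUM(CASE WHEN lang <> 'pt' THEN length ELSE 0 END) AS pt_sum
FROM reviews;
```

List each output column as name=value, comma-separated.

[verified_sum: verified < 1 AND lang <> 'pt']
review_id=200: ✓ → 1210
review_id=201: ✓ → 1932
review_id=202: ✗
review_id=203: ✗
review_id=204: ✗
review_id=205: ✓ → 82
review_id=206: ✗
review_id=207: ✗
review_id=208: ✓ → 1096
review_id=209: ✗
review_id=210: ✓ → 1060
review_id=211: ✓ → 977
review_id=212: ✗
review_id=213: ✓ → 1600
verified_sum = 1210 + 1932 + 82 + 1096 + 1060 + 977 + 1600 = 7957
—
[pt_sum: lang <> 'pt']
review_id=200: ✓ → 1210
review_id=201: ✓ → 1932
review_id=202: ✗
review_id=203: ✓ → 47
review_id=204: ✓ → 1888
review_id=205: ✓ → 82
review_id=206: ✓ → 1868
review_id=207: ✓ → 858
review_id=208: ✓ → 1096
review_id=209: ✓ → 1011
review_id=210: ✓ → 1060
review_id=211: ✓ → 977
review_id=212: ✓ → 86
review_id=213: ✓ → 1600
pt_sum = 1210 + 1932 + 47 + 1888 + 82 + 1868 + 858 + 1096 + 1011 + 1060 + 977 + 86 + 1600 = 13715

verified_sum=7957, pt_sum=13715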